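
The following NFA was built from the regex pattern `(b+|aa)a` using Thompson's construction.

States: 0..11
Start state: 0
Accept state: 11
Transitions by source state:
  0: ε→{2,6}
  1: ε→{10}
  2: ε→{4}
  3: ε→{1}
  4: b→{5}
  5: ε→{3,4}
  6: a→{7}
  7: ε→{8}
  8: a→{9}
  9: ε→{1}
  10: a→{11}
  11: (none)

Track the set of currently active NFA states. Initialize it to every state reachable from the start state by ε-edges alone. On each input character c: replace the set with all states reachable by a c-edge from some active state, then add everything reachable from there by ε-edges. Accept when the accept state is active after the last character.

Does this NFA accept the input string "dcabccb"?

S₀ = ε-closure({0}) = {0,2,4,6}
'd' @ 1: {}  — no active states
rest 'cabccb' ignored (set empty)
end set {} — state 11 not in

Answer: REJECT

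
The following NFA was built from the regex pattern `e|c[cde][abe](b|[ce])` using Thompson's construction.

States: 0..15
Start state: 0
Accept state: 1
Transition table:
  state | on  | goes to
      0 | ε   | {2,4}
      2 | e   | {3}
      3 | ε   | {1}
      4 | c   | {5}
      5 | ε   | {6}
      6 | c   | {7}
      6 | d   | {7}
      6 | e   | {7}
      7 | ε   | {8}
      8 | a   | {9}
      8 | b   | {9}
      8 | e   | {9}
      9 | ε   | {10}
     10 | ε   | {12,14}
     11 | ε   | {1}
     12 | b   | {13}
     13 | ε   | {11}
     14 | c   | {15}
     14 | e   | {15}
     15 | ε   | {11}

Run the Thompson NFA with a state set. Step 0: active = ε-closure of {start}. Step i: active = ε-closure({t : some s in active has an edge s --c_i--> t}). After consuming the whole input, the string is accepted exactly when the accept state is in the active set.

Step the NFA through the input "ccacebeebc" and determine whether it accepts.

Answer: REJECT

Derivation:
initial (ε-close {0}): {0,2,4}
'c' @ 1: {5,6}
'c' @ 2: {7,8}
'a' @ 3: {9,10,12,14}
'c' @ 4: {1,11,15}  ✓accept
'e' @ 5: {}  — dead — no transitions
rest 'beebc' ignored (set empty)
end set {} — state 1 not in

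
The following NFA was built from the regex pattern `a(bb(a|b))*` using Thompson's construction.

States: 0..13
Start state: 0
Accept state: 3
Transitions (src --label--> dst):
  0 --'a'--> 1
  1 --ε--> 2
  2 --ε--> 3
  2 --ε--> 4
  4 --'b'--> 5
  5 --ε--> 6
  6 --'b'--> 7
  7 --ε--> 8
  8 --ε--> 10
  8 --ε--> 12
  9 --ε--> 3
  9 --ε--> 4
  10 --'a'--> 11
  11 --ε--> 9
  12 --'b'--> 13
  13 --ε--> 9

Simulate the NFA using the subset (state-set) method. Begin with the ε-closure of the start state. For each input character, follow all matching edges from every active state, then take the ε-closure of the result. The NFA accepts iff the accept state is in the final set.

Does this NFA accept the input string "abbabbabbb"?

initial (ε-close {0}): {0}
'a' @ 1: {1,2,3,4}  ✓accept
'b' @ 2: {5,6}
'b' @ 3: {7,8,10,12}
'a' @ 4: {3,4,9,11}  ✓accept
'b' @ 5: {5,6}
'b' @ 6: {7,8,10,12}
'a' @ 7: {3,4,9,11}  ✓accept
'b' @ 8: {5,6}
'b' @ 9: {7,8,10,12}
'b' @ 10: {3,4,9,13}  ✓accept
after full input: {3,4,9,13}  (accept=3 in)

Answer: ACCEPT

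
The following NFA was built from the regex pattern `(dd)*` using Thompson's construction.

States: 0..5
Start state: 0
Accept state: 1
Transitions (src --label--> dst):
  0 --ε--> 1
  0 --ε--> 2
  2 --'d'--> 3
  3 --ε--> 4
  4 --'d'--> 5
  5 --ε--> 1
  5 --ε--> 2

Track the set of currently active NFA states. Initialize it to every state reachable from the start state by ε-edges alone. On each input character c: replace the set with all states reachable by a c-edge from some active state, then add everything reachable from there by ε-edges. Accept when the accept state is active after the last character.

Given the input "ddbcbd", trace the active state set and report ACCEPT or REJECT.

Answer: REJECT

Derivation:
initial (ε-close {0}): {0,1,2}
'd' @ 1: {3,4}
'd' @ 2: {1,2,5}  [accepting]
'b' @ 3: {}  — state set empty
rest 'cbd' ignored (set empty)
after full input: {}  (accept=1 not in)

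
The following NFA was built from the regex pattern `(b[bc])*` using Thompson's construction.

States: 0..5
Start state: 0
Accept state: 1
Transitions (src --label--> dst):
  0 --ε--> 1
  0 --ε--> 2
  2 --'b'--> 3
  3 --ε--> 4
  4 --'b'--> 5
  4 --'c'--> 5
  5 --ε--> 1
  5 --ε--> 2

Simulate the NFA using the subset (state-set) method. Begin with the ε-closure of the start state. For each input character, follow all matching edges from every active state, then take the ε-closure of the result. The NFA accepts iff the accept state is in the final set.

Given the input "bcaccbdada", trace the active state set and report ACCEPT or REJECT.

Answer: REJECT

Steps:
S₀ = ε-closure({0}) = {0,1,2}
'b' @ 1: {3,4}
'c' @ 2: {1,2,5}  (accept∈set)
'a' @ 3: {}  — no active states
rest 'ccbdada' ignored (set empty)
after full input: {}  (accept=1 not in)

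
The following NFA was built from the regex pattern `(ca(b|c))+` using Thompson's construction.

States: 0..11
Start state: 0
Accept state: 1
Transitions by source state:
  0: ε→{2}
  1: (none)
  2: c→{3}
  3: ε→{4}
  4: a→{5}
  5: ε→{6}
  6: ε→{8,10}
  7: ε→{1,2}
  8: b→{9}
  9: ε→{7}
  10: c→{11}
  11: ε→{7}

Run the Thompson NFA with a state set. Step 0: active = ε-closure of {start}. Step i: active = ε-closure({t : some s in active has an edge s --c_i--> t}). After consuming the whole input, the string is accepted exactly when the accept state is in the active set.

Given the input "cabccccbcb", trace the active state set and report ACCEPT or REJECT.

Answer: REJECT

Trace:
S₀ = ε-closure({0}) = {0,2}
'c' @ 1: {3,4}
'a' @ 2: {5,6,8,10}
'b' @ 3: {1,2,7,9}  (accept∈set)
'c' @ 4: {3,4}
'c' @ 5: {}  — state set empty
rest 'ccbcb' ignored (set empty)
end set {} — state 1 not in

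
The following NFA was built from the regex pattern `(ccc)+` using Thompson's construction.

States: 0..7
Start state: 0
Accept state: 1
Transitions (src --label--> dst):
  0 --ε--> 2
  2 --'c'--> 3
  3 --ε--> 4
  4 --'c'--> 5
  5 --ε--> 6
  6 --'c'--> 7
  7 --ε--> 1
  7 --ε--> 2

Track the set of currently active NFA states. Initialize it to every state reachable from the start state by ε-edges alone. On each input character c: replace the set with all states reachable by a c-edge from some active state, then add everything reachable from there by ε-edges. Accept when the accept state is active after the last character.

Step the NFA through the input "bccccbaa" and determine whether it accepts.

S₀ = ε-closure({0}) = {0,2}
'b' @ 1: {}  — no active states
rest 'ccccbaa' ignored (set empty)
end set {} — state 1 not in

Answer: REJECT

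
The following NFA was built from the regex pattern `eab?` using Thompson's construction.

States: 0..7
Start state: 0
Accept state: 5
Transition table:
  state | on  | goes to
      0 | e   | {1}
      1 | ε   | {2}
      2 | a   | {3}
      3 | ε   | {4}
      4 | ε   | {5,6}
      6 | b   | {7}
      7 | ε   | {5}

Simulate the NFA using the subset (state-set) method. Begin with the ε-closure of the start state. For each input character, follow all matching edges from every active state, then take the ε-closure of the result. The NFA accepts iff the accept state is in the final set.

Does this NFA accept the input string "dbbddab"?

S₀ = ε-closure({0}) = {0}
'd' @ 1: {}  — dead — no transitions
rest 'bbddab' ignored (set empty)
end set {} — state 5 not in

Answer: REJECT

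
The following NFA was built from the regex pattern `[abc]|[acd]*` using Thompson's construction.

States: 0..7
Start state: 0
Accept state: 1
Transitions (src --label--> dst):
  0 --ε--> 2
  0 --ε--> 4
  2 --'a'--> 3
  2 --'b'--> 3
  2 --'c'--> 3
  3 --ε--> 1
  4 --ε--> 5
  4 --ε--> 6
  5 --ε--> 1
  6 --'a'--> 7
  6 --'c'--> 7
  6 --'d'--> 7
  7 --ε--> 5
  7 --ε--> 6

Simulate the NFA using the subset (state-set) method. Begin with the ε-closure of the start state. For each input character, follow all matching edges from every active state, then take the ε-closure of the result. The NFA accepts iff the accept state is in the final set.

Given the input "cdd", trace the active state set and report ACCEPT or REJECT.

start: ε-closure({0}) = {0,1,2,4,5,6}
'c' @ 1: {1,3,5,6,7}  [accepting]
'd' @ 2: {1,5,6,7}  [accepting]
'd' @ 3: {1,5,6,7}  [accepting]
final: {1,5,6,7}; accept 1 in set

Answer: ACCEPT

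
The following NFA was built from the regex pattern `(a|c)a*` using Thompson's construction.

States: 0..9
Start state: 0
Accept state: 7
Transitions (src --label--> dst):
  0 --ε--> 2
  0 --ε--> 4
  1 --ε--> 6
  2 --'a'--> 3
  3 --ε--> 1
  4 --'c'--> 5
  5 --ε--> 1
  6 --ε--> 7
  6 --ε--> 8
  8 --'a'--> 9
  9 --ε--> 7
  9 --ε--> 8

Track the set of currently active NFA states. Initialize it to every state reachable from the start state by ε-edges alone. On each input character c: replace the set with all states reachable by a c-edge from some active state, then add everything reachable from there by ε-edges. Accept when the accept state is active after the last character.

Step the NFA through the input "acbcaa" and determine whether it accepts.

Answer: REJECT

Trace:
initial (ε-close {0}): {0,2,4}
'a' @ 1: {1,3,6,7,8}  [accepting]
'c' @ 2: {}  — state set empty
rest 'bcaa' ignored (set empty)
final: {}; accept 7 not in set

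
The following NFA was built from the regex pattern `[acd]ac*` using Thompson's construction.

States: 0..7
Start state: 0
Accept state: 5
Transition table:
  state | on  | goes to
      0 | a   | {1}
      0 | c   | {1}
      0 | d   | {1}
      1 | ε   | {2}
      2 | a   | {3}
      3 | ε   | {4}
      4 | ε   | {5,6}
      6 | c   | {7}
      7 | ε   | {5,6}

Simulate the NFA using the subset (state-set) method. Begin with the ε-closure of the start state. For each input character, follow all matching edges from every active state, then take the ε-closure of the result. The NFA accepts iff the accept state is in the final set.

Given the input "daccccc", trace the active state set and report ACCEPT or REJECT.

Answer: ACCEPT

Derivation:
S₀ = ε-closure({0}) = {0}
'd' @ 1: {1,2}
'a' @ 2: {3,4,5,6}  ✓accept
'c' @ 3: {5,6,7}  ✓accept
'c' @ 4: {5,6,7}  ✓accept
'c' @ 5: {5,6,7}  ✓accept
'c' @ 6: {5,6,7}  ✓accept
'c' @ 7: {5,6,7}  ✓accept
after full input: {5,6,7}  (accept=5 in)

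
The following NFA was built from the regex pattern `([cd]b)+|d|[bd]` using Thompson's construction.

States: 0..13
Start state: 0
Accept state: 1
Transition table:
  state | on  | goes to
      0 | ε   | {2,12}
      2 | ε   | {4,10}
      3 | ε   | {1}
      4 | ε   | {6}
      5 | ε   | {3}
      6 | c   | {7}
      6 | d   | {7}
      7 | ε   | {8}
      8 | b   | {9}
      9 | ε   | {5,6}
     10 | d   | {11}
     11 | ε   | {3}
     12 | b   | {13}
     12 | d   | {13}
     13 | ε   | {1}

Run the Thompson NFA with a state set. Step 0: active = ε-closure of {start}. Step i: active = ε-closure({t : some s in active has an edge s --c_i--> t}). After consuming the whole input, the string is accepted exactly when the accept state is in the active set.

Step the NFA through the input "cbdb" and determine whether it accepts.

Answer: ACCEPT

Trace:
S₀ = ε-closure({0}) = {0,2,4,6,10,12}
'c' @ 1: {7,8}
'b' @ 2: {1,3,5,6,9}  ✓accept
'd' @ 3: {7,8}
'b' @ 4: {1,3,5,6,9}  ✓accept
final: {1,3,5,6,9}; accept 1 in set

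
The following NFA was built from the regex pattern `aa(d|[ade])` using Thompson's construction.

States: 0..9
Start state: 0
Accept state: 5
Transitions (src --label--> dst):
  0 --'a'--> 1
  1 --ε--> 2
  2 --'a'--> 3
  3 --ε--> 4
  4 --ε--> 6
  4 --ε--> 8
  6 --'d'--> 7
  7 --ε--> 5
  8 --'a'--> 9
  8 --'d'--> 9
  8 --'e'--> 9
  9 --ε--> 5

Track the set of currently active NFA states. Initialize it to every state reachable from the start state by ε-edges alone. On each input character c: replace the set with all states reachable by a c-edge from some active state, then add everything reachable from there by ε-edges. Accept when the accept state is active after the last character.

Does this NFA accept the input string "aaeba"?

Answer: REJECT

Derivation:
start: ε-closure({0}) = {0}
'a' @ 1: {1,2}
'a' @ 2: {3,4,6,8}
'e' @ 3: {5,9}  [accepting]
'b' @ 4: {}  — state set empty
rest 'a' ignored (set empty)
after full input: {}  (accept=5 not in)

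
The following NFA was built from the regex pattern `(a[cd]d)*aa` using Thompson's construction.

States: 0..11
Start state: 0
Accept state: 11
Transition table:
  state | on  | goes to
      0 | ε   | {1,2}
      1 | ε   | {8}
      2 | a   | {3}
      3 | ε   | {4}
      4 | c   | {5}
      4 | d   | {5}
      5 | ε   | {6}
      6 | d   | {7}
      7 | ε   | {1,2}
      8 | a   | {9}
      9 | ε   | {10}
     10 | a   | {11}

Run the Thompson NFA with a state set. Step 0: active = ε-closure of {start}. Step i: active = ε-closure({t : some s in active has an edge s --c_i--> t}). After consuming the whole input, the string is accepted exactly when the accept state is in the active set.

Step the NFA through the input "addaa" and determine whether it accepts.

Answer: ACCEPT

Derivation:
start: ε-closure({0}) = {0,1,2,8}
'a' @ 1: {3,4,9,10}
'd' @ 2: {5,6}
'd' @ 3: {1,2,7,8}
'a' @ 4: {3,4,9,10}
'a' @ 5: {11}  [accepting]
after full input: {11}  (accept=11 in)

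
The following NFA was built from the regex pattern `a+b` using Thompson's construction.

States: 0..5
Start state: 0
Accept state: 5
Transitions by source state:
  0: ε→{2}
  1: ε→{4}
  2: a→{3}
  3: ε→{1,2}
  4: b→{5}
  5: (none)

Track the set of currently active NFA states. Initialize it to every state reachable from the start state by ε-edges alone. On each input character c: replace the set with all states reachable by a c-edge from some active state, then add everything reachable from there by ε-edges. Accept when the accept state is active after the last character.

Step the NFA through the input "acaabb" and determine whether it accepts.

initial (ε-close {0}): {0,2}
'a' @ 1: {1,2,3,4}
'c' @ 2: {}  — dead — no transitions
rest 'aabb' ignored (set empty)
final: {}; accept 5 not in set

Answer: REJECT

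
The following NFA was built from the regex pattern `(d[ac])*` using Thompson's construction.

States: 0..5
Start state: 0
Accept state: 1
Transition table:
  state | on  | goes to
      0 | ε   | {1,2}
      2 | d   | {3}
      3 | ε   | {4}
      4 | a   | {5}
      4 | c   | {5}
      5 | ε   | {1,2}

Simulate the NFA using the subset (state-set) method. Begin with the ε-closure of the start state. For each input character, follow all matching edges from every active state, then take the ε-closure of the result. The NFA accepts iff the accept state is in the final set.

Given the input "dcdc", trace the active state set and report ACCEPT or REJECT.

Answer: ACCEPT

Steps:
start: ε-closure({0}) = {0,1,2}
'd' @ 1: {3,4}
'c' @ 2: {1,2,5}  ✓accept
'd' @ 3: {3,4}
'c' @ 4: {1,2,5}  ✓accept
after full input: {1,2,5}  (accept=1 in)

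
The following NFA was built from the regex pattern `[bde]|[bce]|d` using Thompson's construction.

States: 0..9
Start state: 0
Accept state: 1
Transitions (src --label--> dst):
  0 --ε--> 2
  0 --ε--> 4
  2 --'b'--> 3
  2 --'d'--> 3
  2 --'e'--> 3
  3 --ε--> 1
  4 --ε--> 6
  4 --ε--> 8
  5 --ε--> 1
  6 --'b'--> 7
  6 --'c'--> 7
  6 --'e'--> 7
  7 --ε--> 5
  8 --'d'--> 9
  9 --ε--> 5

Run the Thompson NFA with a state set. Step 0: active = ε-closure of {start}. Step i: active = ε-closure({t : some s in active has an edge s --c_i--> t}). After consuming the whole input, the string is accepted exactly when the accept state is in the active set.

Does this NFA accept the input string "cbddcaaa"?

Answer: REJECT

Derivation:
start: ε-closure({0}) = {0,2,4,6,8}
'c' @ 1: {1,5,7}  ✓accept
'b' @ 2: {}  — dead — no transitions
rest 'ddcaaa' ignored (set empty)
final: {}; accept 1 not in set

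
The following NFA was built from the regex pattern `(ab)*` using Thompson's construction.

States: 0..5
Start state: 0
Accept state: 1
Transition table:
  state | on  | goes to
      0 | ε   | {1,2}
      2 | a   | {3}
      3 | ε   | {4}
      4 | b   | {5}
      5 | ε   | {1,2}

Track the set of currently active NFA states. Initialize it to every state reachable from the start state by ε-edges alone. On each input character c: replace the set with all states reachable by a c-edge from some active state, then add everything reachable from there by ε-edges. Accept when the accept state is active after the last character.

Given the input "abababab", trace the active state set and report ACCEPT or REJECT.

start: ε-closure({0}) = {0,1,2}
'a' @ 1: {3,4}
'b' @ 2: {1,2,5}  ✓accept
'a' @ 3: {3,4}
'b' @ 4: {1,2,5}  ✓accept
'a' @ 5: {3,4}
'b' @ 6: {1,2,5}  ✓accept
'a' @ 7: {3,4}
'b' @ 8: {1,2,5}  ✓accept
end set {1,2,5} — state 1 in

Answer: ACCEPT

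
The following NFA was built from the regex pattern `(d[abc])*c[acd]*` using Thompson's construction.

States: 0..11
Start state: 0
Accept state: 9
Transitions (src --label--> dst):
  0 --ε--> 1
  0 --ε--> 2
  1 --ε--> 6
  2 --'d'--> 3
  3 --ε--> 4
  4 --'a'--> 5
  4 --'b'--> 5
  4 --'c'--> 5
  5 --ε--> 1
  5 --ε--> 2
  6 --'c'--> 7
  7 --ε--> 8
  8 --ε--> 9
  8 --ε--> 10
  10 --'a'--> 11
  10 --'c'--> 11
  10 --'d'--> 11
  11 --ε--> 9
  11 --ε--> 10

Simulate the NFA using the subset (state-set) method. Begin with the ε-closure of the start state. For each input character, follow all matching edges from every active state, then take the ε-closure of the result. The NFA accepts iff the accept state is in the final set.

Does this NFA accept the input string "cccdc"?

Answer: ACCEPT

Trace:
S₀ = ε-closure({0}) = {0,1,2,6}
'c' @ 1: {7,8,9,10}  [accepting]
'c' @ 2: {9,10,11}  [accepting]
'c' @ 3: {9,10,11}  [accepting]
'd' @ 4: {9,10,11}  [accepting]
'c' @ 5: {9,10,11}  [accepting]
end set {9,10,11} — state 9 in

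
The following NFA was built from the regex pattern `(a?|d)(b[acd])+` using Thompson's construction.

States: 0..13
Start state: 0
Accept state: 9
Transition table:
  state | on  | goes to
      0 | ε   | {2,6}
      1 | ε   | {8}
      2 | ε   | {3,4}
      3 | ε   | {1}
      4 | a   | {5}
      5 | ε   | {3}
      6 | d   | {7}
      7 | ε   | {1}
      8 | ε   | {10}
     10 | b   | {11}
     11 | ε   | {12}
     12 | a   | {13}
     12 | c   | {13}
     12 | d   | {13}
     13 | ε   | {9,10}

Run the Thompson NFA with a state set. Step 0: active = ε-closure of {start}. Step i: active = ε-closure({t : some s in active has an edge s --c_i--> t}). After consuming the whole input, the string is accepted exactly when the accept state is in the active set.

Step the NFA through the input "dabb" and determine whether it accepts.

initial (ε-close {0}): {0,1,2,3,4,6,8,10}
'd' @ 1: {1,7,8,10}
'a' @ 2: {}  — dead — no transitions
rest 'bb' ignored (set empty)
after full input: {}  (accept=9 not in)

Answer: REJECT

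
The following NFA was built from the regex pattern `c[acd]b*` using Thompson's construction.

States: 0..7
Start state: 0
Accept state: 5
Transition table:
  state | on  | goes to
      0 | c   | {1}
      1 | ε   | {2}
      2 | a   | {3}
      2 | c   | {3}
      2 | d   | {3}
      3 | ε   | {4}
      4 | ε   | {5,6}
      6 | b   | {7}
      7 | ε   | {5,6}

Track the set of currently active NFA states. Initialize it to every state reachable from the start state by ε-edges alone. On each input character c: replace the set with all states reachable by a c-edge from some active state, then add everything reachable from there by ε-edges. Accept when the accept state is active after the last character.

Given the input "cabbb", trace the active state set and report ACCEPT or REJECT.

initial (ε-close {0}): {0}
'c' @ 1: {1,2}
'a' @ 2: {3,4,5,6}  [accepting]
'b' @ 3: {5,6,7}  [accepting]
'b' @ 4: {5,6,7}  [accepting]
'b' @ 5: {5,6,7}  [accepting]
after full input: {5,6,7}  (accept=5 in)

Answer: ACCEPT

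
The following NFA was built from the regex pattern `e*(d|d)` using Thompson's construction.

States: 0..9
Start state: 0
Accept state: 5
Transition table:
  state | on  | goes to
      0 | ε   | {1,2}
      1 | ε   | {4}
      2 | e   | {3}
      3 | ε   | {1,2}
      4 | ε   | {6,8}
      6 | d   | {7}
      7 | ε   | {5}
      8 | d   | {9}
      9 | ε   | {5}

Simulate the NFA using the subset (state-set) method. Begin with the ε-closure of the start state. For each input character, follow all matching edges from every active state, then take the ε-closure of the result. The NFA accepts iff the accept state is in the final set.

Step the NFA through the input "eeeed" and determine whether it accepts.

initial (ε-close {0}): {0,1,2,4,6,8}
'e' @ 1: {1,2,3,4,6,8}
'e' @ 2: {1,2,3,4,6,8}
'e' @ 3: {1,2,3,4,6,8}
'e' @ 4: {1,2,3,4,6,8}
'd' @ 5: {5,7,9}  (accept∈set)
final: {5,7,9}; accept 5 in set

Answer: ACCEPT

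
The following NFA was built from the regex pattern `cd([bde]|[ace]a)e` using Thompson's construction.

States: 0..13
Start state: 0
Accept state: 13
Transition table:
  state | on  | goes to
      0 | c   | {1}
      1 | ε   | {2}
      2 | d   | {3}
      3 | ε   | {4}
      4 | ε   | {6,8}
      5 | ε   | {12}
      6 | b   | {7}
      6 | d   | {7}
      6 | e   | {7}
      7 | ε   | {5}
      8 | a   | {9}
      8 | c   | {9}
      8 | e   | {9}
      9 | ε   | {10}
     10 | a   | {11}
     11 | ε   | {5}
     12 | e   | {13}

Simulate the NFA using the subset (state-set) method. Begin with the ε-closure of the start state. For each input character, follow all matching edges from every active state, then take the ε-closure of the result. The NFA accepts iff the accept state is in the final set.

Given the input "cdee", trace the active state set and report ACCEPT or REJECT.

Answer: ACCEPT

Steps:
initial (ε-close {0}): {0}
'c' @ 1: {1,2}
'd' @ 2: {3,4,6,8}
'e' @ 3: {5,7,9,10,12}
'e' @ 4: {13}  (accept∈set)
end set {13} — state 13 in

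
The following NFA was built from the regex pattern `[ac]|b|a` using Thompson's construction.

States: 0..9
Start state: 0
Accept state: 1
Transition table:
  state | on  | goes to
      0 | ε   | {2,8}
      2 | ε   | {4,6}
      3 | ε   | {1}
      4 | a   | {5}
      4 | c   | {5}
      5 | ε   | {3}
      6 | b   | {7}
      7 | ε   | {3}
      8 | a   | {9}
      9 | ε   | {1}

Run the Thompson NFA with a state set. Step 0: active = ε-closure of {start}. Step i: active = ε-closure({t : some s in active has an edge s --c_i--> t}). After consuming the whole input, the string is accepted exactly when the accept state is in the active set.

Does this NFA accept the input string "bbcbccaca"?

start: ε-closure({0}) = {0,2,4,6,8}
'b' @ 1: {1,3,7}  ✓accept
'b' @ 2: {}  — no active states
rest 'cbccaca' ignored (set empty)
final: {}; accept 1 not in set

Answer: REJECT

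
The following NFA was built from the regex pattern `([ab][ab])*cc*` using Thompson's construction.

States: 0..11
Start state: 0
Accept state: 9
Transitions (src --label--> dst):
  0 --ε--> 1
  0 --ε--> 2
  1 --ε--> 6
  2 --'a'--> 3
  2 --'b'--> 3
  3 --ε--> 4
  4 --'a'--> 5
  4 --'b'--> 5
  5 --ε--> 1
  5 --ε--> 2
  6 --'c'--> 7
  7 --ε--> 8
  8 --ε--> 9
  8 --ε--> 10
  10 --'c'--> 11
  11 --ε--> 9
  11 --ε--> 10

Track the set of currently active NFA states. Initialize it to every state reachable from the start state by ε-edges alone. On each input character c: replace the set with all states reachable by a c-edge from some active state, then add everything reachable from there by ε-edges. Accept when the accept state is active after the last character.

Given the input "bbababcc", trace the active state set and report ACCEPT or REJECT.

initial (ε-close {0}): {0,1,2,6}
'b' @ 1: {3,4}
'b' @ 2: {1,2,5,6}
'a' @ 3: {3,4}
'b' @ 4: {1,2,5,6}
'a' @ 5: {3,4}
'b' @ 6: {1,2,5,6}
'c' @ 7: {7,8,9,10}  [accepting]
'c' @ 8: {9,10,11}  [accepting]
final: {9,10,11}; accept 9 in set

Answer: ACCEPT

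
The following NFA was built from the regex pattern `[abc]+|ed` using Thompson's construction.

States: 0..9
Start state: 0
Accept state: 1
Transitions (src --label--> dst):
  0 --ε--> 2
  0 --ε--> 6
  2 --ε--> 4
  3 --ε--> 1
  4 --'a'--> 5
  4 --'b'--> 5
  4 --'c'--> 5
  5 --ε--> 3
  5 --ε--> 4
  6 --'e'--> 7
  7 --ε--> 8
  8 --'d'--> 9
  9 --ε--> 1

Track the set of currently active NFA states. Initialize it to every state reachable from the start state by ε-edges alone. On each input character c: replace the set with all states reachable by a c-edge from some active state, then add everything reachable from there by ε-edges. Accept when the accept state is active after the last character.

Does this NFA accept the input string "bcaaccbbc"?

initial (ε-close {0}): {0,2,4,6}
'b' @ 1: {1,3,4,5}  [accepting]
'c' @ 2: {1,3,4,5}  [accepting]
'a' @ 3: {1,3,4,5}  [accepting]
'a' @ 4: {1,3,4,5}  [accepting]
'c' @ 5: {1,3,4,5}  [accepting]
'c' @ 6: {1,3,4,5}  [accepting]
'b' @ 7: {1,3,4,5}  [accepting]
'b' @ 8: {1,3,4,5}  [accepting]
'c' @ 9: {1,3,4,5}  [accepting]
final: {1,3,4,5}; accept 1 in set

Answer: ACCEPT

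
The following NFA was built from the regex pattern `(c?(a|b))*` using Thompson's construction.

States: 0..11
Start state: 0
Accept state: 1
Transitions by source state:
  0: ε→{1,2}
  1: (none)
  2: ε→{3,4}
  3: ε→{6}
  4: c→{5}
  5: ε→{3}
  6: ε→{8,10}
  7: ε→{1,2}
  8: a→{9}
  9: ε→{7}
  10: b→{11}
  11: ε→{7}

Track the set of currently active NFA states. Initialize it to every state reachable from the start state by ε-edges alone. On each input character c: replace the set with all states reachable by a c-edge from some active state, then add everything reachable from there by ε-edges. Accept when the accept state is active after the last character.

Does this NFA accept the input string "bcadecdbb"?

Answer: REJECT

Derivation:
start: ε-closure({0}) = {0,1,2,3,4,6,8,10}
'b' @ 1: {1,2,3,4,6,7,8,10,11}  [accepting]
'c' @ 2: {3,5,6,8,10}
'a' @ 3: {1,2,3,4,6,7,8,9,10}  [accepting]
'd' @ 4: {}  — dead — no transitions
rest 'ecdbb' ignored (set empty)
end set {} — state 1 not in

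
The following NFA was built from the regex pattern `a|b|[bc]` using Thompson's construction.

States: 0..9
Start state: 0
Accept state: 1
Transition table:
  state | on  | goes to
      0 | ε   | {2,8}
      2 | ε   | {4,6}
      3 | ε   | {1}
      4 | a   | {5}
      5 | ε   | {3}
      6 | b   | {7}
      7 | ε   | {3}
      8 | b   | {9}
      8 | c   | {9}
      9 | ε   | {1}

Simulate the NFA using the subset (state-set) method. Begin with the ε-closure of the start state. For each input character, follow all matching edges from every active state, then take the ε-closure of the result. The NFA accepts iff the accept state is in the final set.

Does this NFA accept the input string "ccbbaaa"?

S₀ = ε-closure({0}) = {0,2,4,6,8}
'c' @ 1: {1,9}  ✓accept
'c' @ 2: {}  — state set empty
rest 'bbaaa' ignored (set empty)
end set {} — state 1 not in

Answer: REJECT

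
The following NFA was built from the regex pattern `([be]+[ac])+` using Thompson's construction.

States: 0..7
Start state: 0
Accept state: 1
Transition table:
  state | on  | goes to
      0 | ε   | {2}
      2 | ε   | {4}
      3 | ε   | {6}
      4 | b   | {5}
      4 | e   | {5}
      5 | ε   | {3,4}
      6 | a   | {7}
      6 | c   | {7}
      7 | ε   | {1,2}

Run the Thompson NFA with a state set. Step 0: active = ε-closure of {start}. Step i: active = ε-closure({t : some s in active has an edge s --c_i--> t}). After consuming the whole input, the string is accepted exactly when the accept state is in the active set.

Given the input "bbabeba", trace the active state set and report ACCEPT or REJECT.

Answer: ACCEPT

Trace:
start: ε-closure({0}) = {0,2,4}
'b' @ 1: {3,4,5,6}
'b' @ 2: {3,4,5,6}
'a' @ 3: {1,2,4,7}  (accept∈set)
'b' @ 4: {3,4,5,6}
'e' @ 5: {3,4,5,6}
'b' @ 6: {3,4,5,6}
'a' @ 7: {1,2,4,7}  (accept∈set)
after full input: {1,2,4,7}  (accept=1 in)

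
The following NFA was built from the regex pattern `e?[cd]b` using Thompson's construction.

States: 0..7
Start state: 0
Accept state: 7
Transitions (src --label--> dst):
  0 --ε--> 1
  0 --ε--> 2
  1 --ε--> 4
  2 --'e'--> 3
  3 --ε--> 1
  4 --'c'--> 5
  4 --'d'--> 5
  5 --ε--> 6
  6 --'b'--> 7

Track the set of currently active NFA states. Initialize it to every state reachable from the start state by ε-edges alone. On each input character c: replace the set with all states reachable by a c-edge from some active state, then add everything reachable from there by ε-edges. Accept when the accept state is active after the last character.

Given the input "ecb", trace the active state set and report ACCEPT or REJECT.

S₀ = ε-closure({0}) = {0,1,2,4}
'e' @ 1: {1,3,4}
'c' @ 2: {5,6}
'b' @ 3: {7}  ✓accept
after full input: {7}  (accept=7 in)

Answer: ACCEPT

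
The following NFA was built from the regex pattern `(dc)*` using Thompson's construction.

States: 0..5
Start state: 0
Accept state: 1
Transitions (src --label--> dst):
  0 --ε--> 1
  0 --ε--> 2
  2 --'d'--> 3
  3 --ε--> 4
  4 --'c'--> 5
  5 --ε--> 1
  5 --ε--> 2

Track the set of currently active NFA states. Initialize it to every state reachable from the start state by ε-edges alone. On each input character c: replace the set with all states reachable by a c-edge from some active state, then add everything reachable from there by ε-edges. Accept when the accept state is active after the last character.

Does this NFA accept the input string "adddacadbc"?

Answer: REJECT

Steps:
start: ε-closure({0}) = {0,1,2}
'a' @ 1: {}  — no active states
rest 'dddacadbc' ignored (set empty)
final: {}; accept 1 not in set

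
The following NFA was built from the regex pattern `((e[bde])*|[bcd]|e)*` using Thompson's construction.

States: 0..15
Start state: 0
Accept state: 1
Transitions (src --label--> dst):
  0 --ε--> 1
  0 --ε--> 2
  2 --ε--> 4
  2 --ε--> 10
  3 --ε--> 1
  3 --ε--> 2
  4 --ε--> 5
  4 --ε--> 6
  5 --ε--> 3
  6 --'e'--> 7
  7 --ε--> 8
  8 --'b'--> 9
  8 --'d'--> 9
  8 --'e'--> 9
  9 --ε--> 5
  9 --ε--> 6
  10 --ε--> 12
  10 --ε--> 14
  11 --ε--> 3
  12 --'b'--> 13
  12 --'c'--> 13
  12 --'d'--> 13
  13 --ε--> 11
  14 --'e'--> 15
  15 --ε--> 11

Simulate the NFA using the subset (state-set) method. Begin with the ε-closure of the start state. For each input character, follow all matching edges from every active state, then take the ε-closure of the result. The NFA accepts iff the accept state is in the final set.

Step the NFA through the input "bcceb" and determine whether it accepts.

S₀ = ε-closure({0}) = {0,1,2,3,4,5,6,10,12,14}
'b' @ 1: {1,2,3,4,5,6,10,11,12,13,14}  ✓accept
'c' @ 2: {1,2,3,4,5,6,10,11,12,13,14}  ✓accept
'c' @ 3: {1,2,3,4,5,6,10,11,12,13,14}  ✓accept
'e' @ 4: {1,2,3,4,5,6,7,8,10,11,12,14,15}  ✓accept
'b' @ 5: {1,2,3,4,5,6,9,10,11,12,13,14}  ✓accept
final: {1,2,3,4,5,6,9,10,11,12,13,14}; accept 1 in set

Answer: ACCEPT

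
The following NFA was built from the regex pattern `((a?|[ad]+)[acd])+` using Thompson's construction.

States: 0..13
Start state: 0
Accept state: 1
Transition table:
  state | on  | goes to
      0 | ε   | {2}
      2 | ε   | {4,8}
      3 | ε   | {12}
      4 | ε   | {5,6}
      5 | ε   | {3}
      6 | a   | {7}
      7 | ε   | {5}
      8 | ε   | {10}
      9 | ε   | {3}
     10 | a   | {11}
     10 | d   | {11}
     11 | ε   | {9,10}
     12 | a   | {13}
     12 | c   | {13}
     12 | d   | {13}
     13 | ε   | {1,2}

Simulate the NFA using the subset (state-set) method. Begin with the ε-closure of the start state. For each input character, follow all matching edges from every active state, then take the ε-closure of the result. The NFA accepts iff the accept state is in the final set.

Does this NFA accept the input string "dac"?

S₀ = ε-closure({0}) = {0,2,3,4,5,6,8,10,12}
'd' @ 1: {1,2,3,4,5,6,8,9,10,11,12,13}  (accept∈set)
'a' @ 2: {1,2,3,4,5,6,7,8,9,10,11,12,13}  (accept∈set)
'c' @ 3: {1,2,3,4,5,6,8,10,12,13}  (accept∈set)
after full input: {1,2,3,4,5,6,8,10,12,13}  (accept=1 in)

Answer: ACCEPT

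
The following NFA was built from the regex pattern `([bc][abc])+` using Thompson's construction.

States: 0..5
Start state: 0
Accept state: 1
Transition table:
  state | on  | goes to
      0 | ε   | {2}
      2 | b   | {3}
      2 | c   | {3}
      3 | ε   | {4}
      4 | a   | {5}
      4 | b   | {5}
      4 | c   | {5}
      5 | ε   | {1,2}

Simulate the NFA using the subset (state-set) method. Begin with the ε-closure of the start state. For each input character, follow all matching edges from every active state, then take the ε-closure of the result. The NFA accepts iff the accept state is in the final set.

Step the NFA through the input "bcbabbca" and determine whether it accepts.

Answer: ACCEPT

Trace:
S₀ = ε-closure({0}) = {0,2}
'b' @ 1: {3,4}
'c' @ 2: {1,2,5}  ✓accept
'b' @ 3: {3,4}
'a' @ 4: {1,2,5}  ✓accept
'b' @ 5: {3,4}
'b' @ 6: {1,2,5}  ✓accept
'c' @ 7: {3,4}
'a' @ 8: {1,2,5}  ✓accept
end set {1,2,5} — state 1 in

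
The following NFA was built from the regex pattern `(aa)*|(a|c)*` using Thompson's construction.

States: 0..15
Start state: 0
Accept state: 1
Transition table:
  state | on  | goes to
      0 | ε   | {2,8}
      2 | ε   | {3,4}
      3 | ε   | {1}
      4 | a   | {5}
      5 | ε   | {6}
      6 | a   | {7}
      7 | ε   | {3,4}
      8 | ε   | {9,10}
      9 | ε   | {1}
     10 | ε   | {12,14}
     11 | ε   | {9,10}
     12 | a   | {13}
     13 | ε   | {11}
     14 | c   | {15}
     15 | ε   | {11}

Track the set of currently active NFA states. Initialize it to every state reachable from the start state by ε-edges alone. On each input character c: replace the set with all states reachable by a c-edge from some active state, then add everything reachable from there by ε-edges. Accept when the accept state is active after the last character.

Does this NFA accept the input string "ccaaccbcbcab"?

Answer: REJECT

Steps:
start: ε-closure({0}) = {0,1,2,3,4,8,9,10,12,14}
'c' @ 1: {1,9,10,11,12,14,15}  ✓accept
'c' @ 2: {1,9,10,11,12,14,15}  ✓accept
'a' @ 3: {1,9,10,11,12,13,14}  ✓accept
'a' @ 4: {1,9,10,11,12,13,14}  ✓accept
'c' @ 5: {1,9,10,11,12,14,15}  ✓accept
'c' @ 6: {1,9,10,11,12,14,15}  ✓accept
'b' @ 7: {}  — state set empty
rest 'cbcab' ignored (set empty)
end set {} — state 1 not in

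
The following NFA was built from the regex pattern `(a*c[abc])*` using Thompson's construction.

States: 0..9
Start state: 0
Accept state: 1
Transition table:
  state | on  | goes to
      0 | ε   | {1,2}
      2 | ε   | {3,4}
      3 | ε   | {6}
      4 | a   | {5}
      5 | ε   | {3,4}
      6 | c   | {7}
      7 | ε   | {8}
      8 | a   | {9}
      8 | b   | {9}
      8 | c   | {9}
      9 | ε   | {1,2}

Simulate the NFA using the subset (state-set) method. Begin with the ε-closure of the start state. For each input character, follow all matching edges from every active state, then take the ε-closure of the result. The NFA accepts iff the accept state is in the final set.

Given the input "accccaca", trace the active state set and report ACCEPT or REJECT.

start: ε-closure({0}) = {0,1,2,3,4,6}
'a' @ 1: {3,4,5,6}
'c' @ 2: {7,8}
'c' @ 3: {1,2,3,4,6,9}  ✓accept
'c' @ 4: {7,8}
'c' @ 5: {1,2,3,4,6,9}  ✓accept
'a' @ 6: {3,4,5,6}
'c' @ 7: {7,8}
'a' @ 8: {1,2,3,4,6,9}  ✓accept
end set {1,2,3,4,6,9} — state 1 in

Answer: ACCEPT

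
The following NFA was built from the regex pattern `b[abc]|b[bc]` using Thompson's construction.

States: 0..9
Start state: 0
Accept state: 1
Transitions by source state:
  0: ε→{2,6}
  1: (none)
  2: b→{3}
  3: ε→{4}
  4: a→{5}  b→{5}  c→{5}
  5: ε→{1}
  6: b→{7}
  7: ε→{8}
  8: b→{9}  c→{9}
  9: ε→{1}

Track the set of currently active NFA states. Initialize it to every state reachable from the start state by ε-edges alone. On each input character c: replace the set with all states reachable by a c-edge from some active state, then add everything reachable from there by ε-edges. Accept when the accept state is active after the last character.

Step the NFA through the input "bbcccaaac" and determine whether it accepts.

S₀ = ε-closure({0}) = {0,2,6}
'b' @ 1: {3,4,7,8}
'b' @ 2: {1,5,9}  [accepting]
'c' @ 3: {}  — no active states
rest 'ccaaac' ignored (set empty)
end set {} — state 1 not in

Answer: REJECT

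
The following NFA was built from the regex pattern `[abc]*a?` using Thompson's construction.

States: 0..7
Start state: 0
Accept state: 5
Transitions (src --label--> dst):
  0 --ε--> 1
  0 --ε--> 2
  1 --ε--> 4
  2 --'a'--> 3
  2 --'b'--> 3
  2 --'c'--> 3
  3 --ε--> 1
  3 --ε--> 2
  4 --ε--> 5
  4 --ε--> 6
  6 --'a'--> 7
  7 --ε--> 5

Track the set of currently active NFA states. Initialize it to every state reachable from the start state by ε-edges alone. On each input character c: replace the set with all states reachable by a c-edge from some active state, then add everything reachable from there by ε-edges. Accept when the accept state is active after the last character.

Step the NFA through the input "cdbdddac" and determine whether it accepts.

initial (ε-close {0}): {0,1,2,4,5,6}
'c' @ 1: {1,2,3,4,5,6}  [accepting]
'd' @ 2: {}  — state set empty
rest 'bdddac' ignored (set empty)
after full input: {}  (accept=5 not in)

Answer: REJECT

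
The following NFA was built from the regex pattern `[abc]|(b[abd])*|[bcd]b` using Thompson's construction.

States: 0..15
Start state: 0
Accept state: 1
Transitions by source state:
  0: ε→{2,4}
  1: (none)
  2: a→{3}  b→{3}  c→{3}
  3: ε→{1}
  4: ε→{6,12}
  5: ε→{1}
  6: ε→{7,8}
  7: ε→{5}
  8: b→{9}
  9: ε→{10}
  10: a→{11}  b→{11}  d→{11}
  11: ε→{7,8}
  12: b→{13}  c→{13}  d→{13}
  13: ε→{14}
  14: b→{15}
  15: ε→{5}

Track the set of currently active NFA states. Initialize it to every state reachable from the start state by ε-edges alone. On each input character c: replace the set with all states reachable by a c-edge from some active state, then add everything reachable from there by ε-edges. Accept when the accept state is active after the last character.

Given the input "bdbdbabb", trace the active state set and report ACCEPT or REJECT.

start: ε-closure({0}) = {0,1,2,4,5,6,7,8,12}
'b' @ 1: {1,3,9,10,13,14}  ✓accept
'd' @ 2: {1,5,7,8,11}  ✓accept
'b' @ 3: {9,10}
'd' @ 4: {1,5,7,8,11}  ✓accept
'b' @ 5: {9,10}
'a' @ 6: {1,5,7,8,11}  ✓accept
'b' @ 7: {9,10}
'b' @ 8: {1,5,7,8,11}  ✓accept
end set {1,5,7,8,11} — state 1 in

Answer: ACCEPT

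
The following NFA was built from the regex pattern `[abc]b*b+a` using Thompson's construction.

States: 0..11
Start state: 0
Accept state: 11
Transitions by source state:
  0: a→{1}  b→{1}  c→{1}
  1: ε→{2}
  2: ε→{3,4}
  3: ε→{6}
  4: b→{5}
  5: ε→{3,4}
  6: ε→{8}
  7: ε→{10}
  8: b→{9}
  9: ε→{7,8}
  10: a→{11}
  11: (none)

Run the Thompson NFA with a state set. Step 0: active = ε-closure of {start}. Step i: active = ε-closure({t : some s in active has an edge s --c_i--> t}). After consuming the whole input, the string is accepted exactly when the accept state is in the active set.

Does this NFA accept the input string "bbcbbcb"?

Answer: REJECT

Steps:
S₀ = ε-closure({0}) = {0}
'b' @ 1: {1,2,3,4,6,8}
'b' @ 2: {3,4,5,6,7,8,9,10}
'c' @ 3: {}  — no active states
rest 'bbcb' ignored (set empty)
after full input: {}  (accept=11 not in)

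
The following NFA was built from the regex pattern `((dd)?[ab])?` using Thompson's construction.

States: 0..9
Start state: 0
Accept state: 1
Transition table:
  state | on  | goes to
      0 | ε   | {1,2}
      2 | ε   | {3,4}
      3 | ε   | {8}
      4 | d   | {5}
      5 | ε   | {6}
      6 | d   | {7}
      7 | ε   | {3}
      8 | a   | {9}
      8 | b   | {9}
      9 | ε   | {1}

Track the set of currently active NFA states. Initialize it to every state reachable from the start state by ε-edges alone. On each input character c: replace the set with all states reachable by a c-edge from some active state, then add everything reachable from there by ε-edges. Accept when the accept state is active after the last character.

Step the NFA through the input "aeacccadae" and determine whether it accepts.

Answer: REJECT

Trace:
start: ε-closure({0}) = {0,1,2,3,4,8}
'a' @ 1: {1,9}  ✓accept
'e' @ 2: {}  — dead — no transitions
rest 'acccadae' ignored (set empty)
after full input: {}  (accept=1 not in)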